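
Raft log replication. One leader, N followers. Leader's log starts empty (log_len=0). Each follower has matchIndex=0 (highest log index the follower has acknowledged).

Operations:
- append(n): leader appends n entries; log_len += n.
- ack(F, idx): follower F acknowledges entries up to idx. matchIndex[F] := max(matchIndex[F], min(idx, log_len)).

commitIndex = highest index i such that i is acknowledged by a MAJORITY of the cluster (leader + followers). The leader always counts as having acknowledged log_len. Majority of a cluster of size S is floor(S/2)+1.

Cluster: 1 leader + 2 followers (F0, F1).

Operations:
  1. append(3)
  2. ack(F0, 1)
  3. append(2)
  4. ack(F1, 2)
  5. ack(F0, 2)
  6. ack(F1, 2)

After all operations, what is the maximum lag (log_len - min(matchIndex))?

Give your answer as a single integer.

Answer: 3

Derivation:
Op 1: append 3 -> log_len=3
Op 2: F0 acks idx 1 -> match: F0=1 F1=0; commitIndex=1
Op 3: append 2 -> log_len=5
Op 4: F1 acks idx 2 -> match: F0=1 F1=2; commitIndex=2
Op 5: F0 acks idx 2 -> match: F0=2 F1=2; commitIndex=2
Op 6: F1 acks idx 2 -> match: F0=2 F1=2; commitIndex=2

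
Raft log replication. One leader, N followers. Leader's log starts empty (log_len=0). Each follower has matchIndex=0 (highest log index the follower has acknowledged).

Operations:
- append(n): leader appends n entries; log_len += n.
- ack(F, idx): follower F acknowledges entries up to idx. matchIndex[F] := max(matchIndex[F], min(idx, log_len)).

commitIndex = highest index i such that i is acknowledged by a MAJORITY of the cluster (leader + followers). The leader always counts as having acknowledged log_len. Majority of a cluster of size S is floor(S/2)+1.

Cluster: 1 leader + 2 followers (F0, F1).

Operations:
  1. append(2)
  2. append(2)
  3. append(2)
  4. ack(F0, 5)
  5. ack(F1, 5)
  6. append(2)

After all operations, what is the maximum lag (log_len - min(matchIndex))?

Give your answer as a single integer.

Op 1: append 2 -> log_len=2
Op 2: append 2 -> log_len=4
Op 3: append 2 -> log_len=6
Op 4: F0 acks idx 5 -> match: F0=5 F1=0; commitIndex=5
Op 5: F1 acks idx 5 -> match: F0=5 F1=5; commitIndex=5
Op 6: append 2 -> log_len=8

Answer: 3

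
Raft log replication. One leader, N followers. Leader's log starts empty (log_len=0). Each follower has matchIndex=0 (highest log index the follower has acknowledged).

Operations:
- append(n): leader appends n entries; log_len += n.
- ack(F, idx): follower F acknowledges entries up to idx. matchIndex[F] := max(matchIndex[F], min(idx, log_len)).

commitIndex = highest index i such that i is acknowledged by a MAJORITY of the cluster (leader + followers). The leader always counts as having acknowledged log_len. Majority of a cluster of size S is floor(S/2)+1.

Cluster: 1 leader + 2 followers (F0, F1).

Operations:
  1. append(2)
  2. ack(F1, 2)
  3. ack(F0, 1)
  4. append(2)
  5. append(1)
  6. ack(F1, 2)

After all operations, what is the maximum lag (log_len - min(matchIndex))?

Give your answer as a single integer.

Answer: 4

Derivation:
Op 1: append 2 -> log_len=2
Op 2: F1 acks idx 2 -> match: F0=0 F1=2; commitIndex=2
Op 3: F0 acks idx 1 -> match: F0=1 F1=2; commitIndex=2
Op 4: append 2 -> log_len=4
Op 5: append 1 -> log_len=5
Op 6: F1 acks idx 2 -> match: F0=1 F1=2; commitIndex=2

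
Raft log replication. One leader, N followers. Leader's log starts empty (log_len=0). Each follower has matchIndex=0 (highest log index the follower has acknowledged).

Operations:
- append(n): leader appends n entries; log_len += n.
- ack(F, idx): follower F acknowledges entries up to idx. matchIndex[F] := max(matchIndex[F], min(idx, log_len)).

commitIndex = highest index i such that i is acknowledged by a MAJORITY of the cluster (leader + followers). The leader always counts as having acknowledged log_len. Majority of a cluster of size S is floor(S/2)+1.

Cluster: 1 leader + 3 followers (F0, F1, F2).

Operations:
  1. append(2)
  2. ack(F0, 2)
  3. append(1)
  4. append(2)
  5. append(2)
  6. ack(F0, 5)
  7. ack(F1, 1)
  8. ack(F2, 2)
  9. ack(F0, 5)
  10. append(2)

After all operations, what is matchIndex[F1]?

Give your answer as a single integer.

Op 1: append 2 -> log_len=2
Op 2: F0 acks idx 2 -> match: F0=2 F1=0 F2=0; commitIndex=0
Op 3: append 1 -> log_len=3
Op 4: append 2 -> log_len=5
Op 5: append 2 -> log_len=7
Op 6: F0 acks idx 5 -> match: F0=5 F1=0 F2=0; commitIndex=0
Op 7: F1 acks idx 1 -> match: F0=5 F1=1 F2=0; commitIndex=1
Op 8: F2 acks idx 2 -> match: F0=5 F1=1 F2=2; commitIndex=2
Op 9: F0 acks idx 5 -> match: F0=5 F1=1 F2=2; commitIndex=2
Op 10: append 2 -> log_len=9

Answer: 1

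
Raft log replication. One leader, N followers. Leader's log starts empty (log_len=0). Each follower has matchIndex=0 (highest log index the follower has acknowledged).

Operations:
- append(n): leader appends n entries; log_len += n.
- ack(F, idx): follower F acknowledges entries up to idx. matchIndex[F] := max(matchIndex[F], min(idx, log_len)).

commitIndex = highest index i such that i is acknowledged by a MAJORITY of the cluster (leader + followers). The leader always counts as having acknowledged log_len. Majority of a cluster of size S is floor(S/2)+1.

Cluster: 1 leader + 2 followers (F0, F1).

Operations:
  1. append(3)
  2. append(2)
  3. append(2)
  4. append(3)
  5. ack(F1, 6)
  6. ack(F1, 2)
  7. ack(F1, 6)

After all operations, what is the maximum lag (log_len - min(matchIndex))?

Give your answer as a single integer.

Op 1: append 3 -> log_len=3
Op 2: append 2 -> log_len=5
Op 3: append 2 -> log_len=7
Op 4: append 3 -> log_len=10
Op 5: F1 acks idx 6 -> match: F0=0 F1=6; commitIndex=6
Op 6: F1 acks idx 2 -> match: F0=0 F1=6; commitIndex=6
Op 7: F1 acks idx 6 -> match: F0=0 F1=6; commitIndex=6

Answer: 10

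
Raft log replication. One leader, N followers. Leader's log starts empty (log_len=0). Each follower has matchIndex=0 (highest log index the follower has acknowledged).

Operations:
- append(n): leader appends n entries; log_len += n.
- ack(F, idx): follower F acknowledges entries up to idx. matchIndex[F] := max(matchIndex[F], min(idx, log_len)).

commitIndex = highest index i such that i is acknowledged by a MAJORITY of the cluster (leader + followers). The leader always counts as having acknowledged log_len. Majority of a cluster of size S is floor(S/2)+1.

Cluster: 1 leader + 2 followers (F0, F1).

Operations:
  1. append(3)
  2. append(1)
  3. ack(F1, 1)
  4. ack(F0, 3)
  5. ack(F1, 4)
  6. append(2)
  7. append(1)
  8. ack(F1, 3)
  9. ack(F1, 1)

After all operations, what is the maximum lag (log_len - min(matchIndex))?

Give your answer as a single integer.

Answer: 4

Derivation:
Op 1: append 3 -> log_len=3
Op 2: append 1 -> log_len=4
Op 3: F1 acks idx 1 -> match: F0=0 F1=1; commitIndex=1
Op 4: F0 acks idx 3 -> match: F0=3 F1=1; commitIndex=3
Op 5: F1 acks idx 4 -> match: F0=3 F1=4; commitIndex=4
Op 6: append 2 -> log_len=6
Op 7: append 1 -> log_len=7
Op 8: F1 acks idx 3 -> match: F0=3 F1=4; commitIndex=4
Op 9: F1 acks idx 1 -> match: F0=3 F1=4; commitIndex=4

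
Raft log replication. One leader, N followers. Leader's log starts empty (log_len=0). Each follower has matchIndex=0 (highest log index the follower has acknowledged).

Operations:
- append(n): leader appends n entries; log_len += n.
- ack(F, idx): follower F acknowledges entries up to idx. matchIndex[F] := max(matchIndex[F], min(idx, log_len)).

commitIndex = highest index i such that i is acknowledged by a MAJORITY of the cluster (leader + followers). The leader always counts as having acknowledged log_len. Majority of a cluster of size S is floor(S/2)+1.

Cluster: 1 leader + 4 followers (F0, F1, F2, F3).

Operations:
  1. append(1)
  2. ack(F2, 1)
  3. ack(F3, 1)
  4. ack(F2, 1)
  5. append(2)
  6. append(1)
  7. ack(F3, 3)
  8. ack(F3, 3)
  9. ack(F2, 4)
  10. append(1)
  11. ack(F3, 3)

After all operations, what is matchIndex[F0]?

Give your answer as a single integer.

Op 1: append 1 -> log_len=1
Op 2: F2 acks idx 1 -> match: F0=0 F1=0 F2=1 F3=0; commitIndex=0
Op 3: F3 acks idx 1 -> match: F0=0 F1=0 F2=1 F3=1; commitIndex=1
Op 4: F2 acks idx 1 -> match: F0=0 F1=0 F2=1 F3=1; commitIndex=1
Op 5: append 2 -> log_len=3
Op 6: append 1 -> log_len=4
Op 7: F3 acks idx 3 -> match: F0=0 F1=0 F2=1 F3=3; commitIndex=1
Op 8: F3 acks idx 3 -> match: F0=0 F1=0 F2=1 F3=3; commitIndex=1
Op 9: F2 acks idx 4 -> match: F0=0 F1=0 F2=4 F3=3; commitIndex=3
Op 10: append 1 -> log_len=5
Op 11: F3 acks idx 3 -> match: F0=0 F1=0 F2=4 F3=3; commitIndex=3

Answer: 0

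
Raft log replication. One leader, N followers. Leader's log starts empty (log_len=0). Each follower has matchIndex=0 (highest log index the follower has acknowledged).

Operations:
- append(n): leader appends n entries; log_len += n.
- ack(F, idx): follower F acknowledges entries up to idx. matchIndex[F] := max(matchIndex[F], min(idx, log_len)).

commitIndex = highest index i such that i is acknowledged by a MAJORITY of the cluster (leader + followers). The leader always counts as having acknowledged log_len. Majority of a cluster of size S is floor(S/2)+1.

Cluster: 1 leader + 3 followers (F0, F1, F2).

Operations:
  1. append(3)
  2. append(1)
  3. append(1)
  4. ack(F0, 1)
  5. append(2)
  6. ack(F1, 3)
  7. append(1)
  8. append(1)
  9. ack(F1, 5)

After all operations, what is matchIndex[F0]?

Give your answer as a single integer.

Op 1: append 3 -> log_len=3
Op 2: append 1 -> log_len=4
Op 3: append 1 -> log_len=5
Op 4: F0 acks idx 1 -> match: F0=1 F1=0 F2=0; commitIndex=0
Op 5: append 2 -> log_len=7
Op 6: F1 acks idx 3 -> match: F0=1 F1=3 F2=0; commitIndex=1
Op 7: append 1 -> log_len=8
Op 8: append 1 -> log_len=9
Op 9: F1 acks idx 5 -> match: F0=1 F1=5 F2=0; commitIndex=1

Answer: 1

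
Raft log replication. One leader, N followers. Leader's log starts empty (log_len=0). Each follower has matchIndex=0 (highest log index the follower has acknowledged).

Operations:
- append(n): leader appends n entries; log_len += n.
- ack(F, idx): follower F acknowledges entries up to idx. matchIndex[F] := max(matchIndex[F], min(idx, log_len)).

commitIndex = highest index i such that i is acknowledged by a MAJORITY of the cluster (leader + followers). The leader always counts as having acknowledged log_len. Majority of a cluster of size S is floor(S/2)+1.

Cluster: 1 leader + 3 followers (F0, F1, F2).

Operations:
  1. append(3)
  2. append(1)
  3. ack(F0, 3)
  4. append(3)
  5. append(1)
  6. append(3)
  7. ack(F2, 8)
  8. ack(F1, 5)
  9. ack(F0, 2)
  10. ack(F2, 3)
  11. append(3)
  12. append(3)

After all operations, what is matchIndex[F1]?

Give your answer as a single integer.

Answer: 5

Derivation:
Op 1: append 3 -> log_len=3
Op 2: append 1 -> log_len=4
Op 3: F0 acks idx 3 -> match: F0=3 F1=0 F2=0; commitIndex=0
Op 4: append 3 -> log_len=7
Op 5: append 1 -> log_len=8
Op 6: append 3 -> log_len=11
Op 7: F2 acks idx 8 -> match: F0=3 F1=0 F2=8; commitIndex=3
Op 8: F1 acks idx 5 -> match: F0=3 F1=5 F2=8; commitIndex=5
Op 9: F0 acks idx 2 -> match: F0=3 F1=5 F2=8; commitIndex=5
Op 10: F2 acks idx 3 -> match: F0=3 F1=5 F2=8; commitIndex=5
Op 11: append 3 -> log_len=14
Op 12: append 3 -> log_len=17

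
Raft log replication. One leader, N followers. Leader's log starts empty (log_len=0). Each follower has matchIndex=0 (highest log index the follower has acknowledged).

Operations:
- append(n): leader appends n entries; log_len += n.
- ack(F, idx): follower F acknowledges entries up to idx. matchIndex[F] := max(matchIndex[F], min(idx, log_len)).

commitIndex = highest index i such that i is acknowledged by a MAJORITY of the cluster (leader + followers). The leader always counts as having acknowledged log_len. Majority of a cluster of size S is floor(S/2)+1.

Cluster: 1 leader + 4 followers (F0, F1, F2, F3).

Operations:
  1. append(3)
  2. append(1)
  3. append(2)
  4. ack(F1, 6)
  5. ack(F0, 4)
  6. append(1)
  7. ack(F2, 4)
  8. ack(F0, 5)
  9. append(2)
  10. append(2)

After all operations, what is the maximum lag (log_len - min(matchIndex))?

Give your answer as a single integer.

Op 1: append 3 -> log_len=3
Op 2: append 1 -> log_len=4
Op 3: append 2 -> log_len=6
Op 4: F1 acks idx 6 -> match: F0=0 F1=6 F2=0 F3=0; commitIndex=0
Op 5: F0 acks idx 4 -> match: F0=4 F1=6 F2=0 F3=0; commitIndex=4
Op 6: append 1 -> log_len=7
Op 7: F2 acks idx 4 -> match: F0=4 F1=6 F2=4 F3=0; commitIndex=4
Op 8: F0 acks idx 5 -> match: F0=5 F1=6 F2=4 F3=0; commitIndex=5
Op 9: append 2 -> log_len=9
Op 10: append 2 -> log_len=11

Answer: 11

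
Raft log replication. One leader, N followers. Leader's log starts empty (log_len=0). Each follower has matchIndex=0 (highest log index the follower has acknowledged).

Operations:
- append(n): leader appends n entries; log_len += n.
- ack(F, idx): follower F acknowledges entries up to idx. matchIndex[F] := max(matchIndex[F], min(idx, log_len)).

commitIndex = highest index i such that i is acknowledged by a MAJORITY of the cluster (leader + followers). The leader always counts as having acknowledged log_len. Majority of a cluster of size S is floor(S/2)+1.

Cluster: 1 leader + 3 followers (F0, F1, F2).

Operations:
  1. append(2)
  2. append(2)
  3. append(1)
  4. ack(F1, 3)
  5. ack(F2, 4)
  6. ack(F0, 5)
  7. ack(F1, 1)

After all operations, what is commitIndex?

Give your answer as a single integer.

Answer: 4

Derivation:
Op 1: append 2 -> log_len=2
Op 2: append 2 -> log_len=4
Op 3: append 1 -> log_len=5
Op 4: F1 acks idx 3 -> match: F0=0 F1=3 F2=0; commitIndex=0
Op 5: F2 acks idx 4 -> match: F0=0 F1=3 F2=4; commitIndex=3
Op 6: F0 acks idx 5 -> match: F0=5 F1=3 F2=4; commitIndex=4
Op 7: F1 acks idx 1 -> match: F0=5 F1=3 F2=4; commitIndex=4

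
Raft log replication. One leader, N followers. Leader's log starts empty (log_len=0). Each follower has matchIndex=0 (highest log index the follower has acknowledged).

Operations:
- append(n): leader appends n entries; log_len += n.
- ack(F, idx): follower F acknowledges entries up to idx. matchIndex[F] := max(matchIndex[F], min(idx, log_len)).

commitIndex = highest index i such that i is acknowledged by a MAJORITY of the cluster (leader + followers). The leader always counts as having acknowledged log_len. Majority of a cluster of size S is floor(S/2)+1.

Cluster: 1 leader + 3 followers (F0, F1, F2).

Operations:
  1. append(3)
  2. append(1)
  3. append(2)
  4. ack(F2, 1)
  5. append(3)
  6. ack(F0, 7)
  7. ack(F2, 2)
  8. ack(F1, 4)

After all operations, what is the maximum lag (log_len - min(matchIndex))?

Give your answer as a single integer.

Answer: 7

Derivation:
Op 1: append 3 -> log_len=3
Op 2: append 1 -> log_len=4
Op 3: append 2 -> log_len=6
Op 4: F2 acks idx 1 -> match: F0=0 F1=0 F2=1; commitIndex=0
Op 5: append 3 -> log_len=9
Op 6: F0 acks idx 7 -> match: F0=7 F1=0 F2=1; commitIndex=1
Op 7: F2 acks idx 2 -> match: F0=7 F1=0 F2=2; commitIndex=2
Op 8: F1 acks idx 4 -> match: F0=7 F1=4 F2=2; commitIndex=4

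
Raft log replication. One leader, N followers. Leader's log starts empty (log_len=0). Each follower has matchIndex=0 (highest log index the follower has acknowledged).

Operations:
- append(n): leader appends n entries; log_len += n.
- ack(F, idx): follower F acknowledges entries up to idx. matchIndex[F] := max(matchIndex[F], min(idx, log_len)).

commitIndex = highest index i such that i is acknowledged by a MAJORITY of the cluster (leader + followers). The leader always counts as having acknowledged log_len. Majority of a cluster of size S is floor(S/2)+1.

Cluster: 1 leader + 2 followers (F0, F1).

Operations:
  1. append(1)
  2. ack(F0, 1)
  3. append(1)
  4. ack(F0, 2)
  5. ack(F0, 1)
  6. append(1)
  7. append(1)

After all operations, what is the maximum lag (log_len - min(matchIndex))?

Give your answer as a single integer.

Answer: 4

Derivation:
Op 1: append 1 -> log_len=1
Op 2: F0 acks idx 1 -> match: F0=1 F1=0; commitIndex=1
Op 3: append 1 -> log_len=2
Op 4: F0 acks idx 2 -> match: F0=2 F1=0; commitIndex=2
Op 5: F0 acks idx 1 -> match: F0=2 F1=0; commitIndex=2
Op 6: append 1 -> log_len=3
Op 7: append 1 -> log_len=4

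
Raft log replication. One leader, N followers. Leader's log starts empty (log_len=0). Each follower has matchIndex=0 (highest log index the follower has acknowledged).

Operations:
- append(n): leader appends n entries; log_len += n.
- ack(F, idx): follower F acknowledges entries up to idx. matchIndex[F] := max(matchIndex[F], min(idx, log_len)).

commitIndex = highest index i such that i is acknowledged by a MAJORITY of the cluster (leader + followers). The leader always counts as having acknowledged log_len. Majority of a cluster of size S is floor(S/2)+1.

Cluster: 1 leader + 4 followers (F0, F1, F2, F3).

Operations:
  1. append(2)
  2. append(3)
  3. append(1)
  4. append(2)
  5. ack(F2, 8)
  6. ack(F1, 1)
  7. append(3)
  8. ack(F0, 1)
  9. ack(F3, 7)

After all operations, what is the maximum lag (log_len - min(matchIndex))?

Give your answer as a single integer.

Op 1: append 2 -> log_len=2
Op 2: append 3 -> log_len=5
Op 3: append 1 -> log_len=6
Op 4: append 2 -> log_len=8
Op 5: F2 acks idx 8 -> match: F0=0 F1=0 F2=8 F3=0; commitIndex=0
Op 6: F1 acks idx 1 -> match: F0=0 F1=1 F2=8 F3=0; commitIndex=1
Op 7: append 3 -> log_len=11
Op 8: F0 acks idx 1 -> match: F0=1 F1=1 F2=8 F3=0; commitIndex=1
Op 9: F3 acks idx 7 -> match: F0=1 F1=1 F2=8 F3=7; commitIndex=7

Answer: 10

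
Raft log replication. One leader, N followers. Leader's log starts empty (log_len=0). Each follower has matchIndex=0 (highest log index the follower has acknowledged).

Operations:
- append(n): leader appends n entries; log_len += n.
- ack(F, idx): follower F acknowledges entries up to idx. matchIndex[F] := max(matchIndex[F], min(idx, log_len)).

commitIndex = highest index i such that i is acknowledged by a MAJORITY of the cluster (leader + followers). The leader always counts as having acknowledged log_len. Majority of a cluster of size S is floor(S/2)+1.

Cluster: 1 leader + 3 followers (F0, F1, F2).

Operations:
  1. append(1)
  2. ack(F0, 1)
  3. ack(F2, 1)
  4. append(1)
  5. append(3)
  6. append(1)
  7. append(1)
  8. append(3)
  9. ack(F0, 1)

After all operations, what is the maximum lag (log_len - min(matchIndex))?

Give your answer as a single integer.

Answer: 10

Derivation:
Op 1: append 1 -> log_len=1
Op 2: F0 acks idx 1 -> match: F0=1 F1=0 F2=0; commitIndex=0
Op 3: F2 acks idx 1 -> match: F0=1 F1=0 F2=1; commitIndex=1
Op 4: append 1 -> log_len=2
Op 5: append 3 -> log_len=5
Op 6: append 1 -> log_len=6
Op 7: append 1 -> log_len=7
Op 8: append 3 -> log_len=10
Op 9: F0 acks idx 1 -> match: F0=1 F1=0 F2=1; commitIndex=1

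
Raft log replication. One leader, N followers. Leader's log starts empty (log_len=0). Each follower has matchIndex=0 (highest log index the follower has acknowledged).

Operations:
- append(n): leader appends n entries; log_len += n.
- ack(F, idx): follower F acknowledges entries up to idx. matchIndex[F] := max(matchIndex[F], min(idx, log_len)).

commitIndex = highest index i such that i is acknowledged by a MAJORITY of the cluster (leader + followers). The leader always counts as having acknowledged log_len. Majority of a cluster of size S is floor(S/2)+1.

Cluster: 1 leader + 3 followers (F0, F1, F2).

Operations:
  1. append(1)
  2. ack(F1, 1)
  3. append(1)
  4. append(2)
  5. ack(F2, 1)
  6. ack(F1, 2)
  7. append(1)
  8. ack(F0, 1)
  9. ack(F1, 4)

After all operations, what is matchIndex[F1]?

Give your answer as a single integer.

Op 1: append 1 -> log_len=1
Op 2: F1 acks idx 1 -> match: F0=0 F1=1 F2=0; commitIndex=0
Op 3: append 1 -> log_len=2
Op 4: append 2 -> log_len=4
Op 5: F2 acks idx 1 -> match: F0=0 F1=1 F2=1; commitIndex=1
Op 6: F1 acks idx 2 -> match: F0=0 F1=2 F2=1; commitIndex=1
Op 7: append 1 -> log_len=5
Op 8: F0 acks idx 1 -> match: F0=1 F1=2 F2=1; commitIndex=1
Op 9: F1 acks idx 4 -> match: F0=1 F1=4 F2=1; commitIndex=1

Answer: 4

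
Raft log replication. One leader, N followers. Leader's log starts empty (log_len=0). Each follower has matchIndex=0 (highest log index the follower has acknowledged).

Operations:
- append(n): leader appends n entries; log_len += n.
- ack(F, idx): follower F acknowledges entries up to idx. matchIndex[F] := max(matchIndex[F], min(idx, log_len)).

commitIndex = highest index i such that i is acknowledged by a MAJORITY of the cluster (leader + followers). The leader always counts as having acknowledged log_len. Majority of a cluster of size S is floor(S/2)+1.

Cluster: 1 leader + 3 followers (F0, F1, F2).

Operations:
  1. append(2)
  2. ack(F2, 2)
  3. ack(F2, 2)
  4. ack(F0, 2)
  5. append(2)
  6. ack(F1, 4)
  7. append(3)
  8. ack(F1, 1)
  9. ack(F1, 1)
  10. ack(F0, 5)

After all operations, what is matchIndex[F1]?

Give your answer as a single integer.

Answer: 4

Derivation:
Op 1: append 2 -> log_len=2
Op 2: F2 acks idx 2 -> match: F0=0 F1=0 F2=2; commitIndex=0
Op 3: F2 acks idx 2 -> match: F0=0 F1=0 F2=2; commitIndex=0
Op 4: F0 acks idx 2 -> match: F0=2 F1=0 F2=2; commitIndex=2
Op 5: append 2 -> log_len=4
Op 6: F1 acks idx 4 -> match: F0=2 F1=4 F2=2; commitIndex=2
Op 7: append 3 -> log_len=7
Op 8: F1 acks idx 1 -> match: F0=2 F1=4 F2=2; commitIndex=2
Op 9: F1 acks idx 1 -> match: F0=2 F1=4 F2=2; commitIndex=2
Op 10: F0 acks idx 5 -> match: F0=5 F1=4 F2=2; commitIndex=4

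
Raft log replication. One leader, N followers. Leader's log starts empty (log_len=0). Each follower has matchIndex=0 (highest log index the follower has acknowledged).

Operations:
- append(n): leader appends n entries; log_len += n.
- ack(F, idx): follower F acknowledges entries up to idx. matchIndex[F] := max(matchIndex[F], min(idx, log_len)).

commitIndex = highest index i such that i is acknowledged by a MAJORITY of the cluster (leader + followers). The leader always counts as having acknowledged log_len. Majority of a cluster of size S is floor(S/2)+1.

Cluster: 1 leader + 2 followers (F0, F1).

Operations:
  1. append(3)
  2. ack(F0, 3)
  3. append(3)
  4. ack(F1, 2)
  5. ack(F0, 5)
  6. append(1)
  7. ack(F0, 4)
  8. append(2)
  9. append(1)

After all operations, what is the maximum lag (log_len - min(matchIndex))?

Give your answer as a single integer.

Op 1: append 3 -> log_len=3
Op 2: F0 acks idx 3 -> match: F0=3 F1=0; commitIndex=3
Op 3: append 3 -> log_len=6
Op 4: F1 acks idx 2 -> match: F0=3 F1=2; commitIndex=3
Op 5: F0 acks idx 5 -> match: F0=5 F1=2; commitIndex=5
Op 6: append 1 -> log_len=7
Op 7: F0 acks idx 4 -> match: F0=5 F1=2; commitIndex=5
Op 8: append 2 -> log_len=9
Op 9: append 1 -> log_len=10

Answer: 8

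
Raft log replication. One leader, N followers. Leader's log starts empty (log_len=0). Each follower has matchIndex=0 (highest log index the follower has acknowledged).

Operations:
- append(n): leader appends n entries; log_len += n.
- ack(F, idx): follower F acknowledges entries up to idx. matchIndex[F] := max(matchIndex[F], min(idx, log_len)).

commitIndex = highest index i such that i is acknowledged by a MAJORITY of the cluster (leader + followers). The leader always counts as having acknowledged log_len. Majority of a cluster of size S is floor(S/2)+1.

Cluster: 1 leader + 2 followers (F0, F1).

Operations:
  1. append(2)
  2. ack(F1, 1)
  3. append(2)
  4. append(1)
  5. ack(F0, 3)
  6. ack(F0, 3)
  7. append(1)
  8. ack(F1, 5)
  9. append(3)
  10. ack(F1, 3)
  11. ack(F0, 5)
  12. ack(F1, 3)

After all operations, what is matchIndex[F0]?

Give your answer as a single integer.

Op 1: append 2 -> log_len=2
Op 2: F1 acks idx 1 -> match: F0=0 F1=1; commitIndex=1
Op 3: append 2 -> log_len=4
Op 4: append 1 -> log_len=5
Op 5: F0 acks idx 3 -> match: F0=3 F1=1; commitIndex=3
Op 6: F0 acks idx 3 -> match: F0=3 F1=1; commitIndex=3
Op 7: append 1 -> log_len=6
Op 8: F1 acks idx 5 -> match: F0=3 F1=5; commitIndex=5
Op 9: append 3 -> log_len=9
Op 10: F1 acks idx 3 -> match: F0=3 F1=5; commitIndex=5
Op 11: F0 acks idx 5 -> match: F0=5 F1=5; commitIndex=5
Op 12: F1 acks idx 3 -> match: F0=5 F1=5; commitIndex=5

Answer: 5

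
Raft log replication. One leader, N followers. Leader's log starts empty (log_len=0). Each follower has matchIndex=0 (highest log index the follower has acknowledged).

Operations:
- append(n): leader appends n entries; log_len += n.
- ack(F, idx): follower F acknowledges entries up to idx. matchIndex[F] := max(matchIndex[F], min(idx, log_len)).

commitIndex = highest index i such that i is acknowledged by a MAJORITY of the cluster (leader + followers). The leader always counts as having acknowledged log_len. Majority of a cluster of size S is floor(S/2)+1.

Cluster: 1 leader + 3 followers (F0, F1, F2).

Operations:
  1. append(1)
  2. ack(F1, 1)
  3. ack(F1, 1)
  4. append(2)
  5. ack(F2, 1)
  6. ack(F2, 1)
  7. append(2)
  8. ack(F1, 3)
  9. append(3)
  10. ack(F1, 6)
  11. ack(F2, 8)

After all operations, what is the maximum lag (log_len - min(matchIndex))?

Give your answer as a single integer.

Op 1: append 1 -> log_len=1
Op 2: F1 acks idx 1 -> match: F0=0 F1=1 F2=0; commitIndex=0
Op 3: F1 acks idx 1 -> match: F0=0 F1=1 F2=0; commitIndex=0
Op 4: append 2 -> log_len=3
Op 5: F2 acks idx 1 -> match: F0=0 F1=1 F2=1; commitIndex=1
Op 6: F2 acks idx 1 -> match: F0=0 F1=1 F2=1; commitIndex=1
Op 7: append 2 -> log_len=5
Op 8: F1 acks idx 3 -> match: F0=0 F1=3 F2=1; commitIndex=1
Op 9: append 3 -> log_len=8
Op 10: F1 acks idx 6 -> match: F0=0 F1=6 F2=1; commitIndex=1
Op 11: F2 acks idx 8 -> match: F0=0 F1=6 F2=8; commitIndex=6

Answer: 8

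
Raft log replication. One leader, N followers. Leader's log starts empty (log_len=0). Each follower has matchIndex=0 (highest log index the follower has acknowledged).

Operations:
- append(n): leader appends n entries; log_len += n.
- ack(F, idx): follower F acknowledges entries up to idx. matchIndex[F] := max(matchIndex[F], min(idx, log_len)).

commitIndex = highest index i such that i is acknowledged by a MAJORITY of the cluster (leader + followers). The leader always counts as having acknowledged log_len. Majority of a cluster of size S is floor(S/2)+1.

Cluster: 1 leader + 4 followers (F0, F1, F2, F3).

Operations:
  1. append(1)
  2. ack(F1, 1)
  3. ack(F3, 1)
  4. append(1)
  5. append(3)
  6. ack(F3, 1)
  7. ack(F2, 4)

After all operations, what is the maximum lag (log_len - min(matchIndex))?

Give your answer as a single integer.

Answer: 5

Derivation:
Op 1: append 1 -> log_len=1
Op 2: F1 acks idx 1 -> match: F0=0 F1=1 F2=0 F3=0; commitIndex=0
Op 3: F3 acks idx 1 -> match: F0=0 F1=1 F2=0 F3=1; commitIndex=1
Op 4: append 1 -> log_len=2
Op 5: append 3 -> log_len=5
Op 6: F3 acks idx 1 -> match: F0=0 F1=1 F2=0 F3=1; commitIndex=1
Op 7: F2 acks idx 4 -> match: F0=0 F1=1 F2=4 F3=1; commitIndex=1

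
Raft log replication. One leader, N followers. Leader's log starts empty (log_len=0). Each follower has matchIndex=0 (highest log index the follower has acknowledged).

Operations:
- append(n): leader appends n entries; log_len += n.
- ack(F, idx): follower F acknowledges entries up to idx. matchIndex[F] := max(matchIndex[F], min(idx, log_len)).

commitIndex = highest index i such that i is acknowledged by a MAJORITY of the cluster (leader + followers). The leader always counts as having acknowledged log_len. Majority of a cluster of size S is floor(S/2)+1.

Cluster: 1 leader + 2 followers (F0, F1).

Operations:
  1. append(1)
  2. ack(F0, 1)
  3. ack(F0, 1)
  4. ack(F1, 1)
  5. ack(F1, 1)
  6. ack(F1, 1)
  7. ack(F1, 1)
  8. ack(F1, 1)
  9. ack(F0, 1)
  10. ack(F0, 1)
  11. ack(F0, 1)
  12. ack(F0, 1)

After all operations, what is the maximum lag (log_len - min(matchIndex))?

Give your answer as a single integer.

Answer: 0

Derivation:
Op 1: append 1 -> log_len=1
Op 2: F0 acks idx 1 -> match: F0=1 F1=0; commitIndex=1
Op 3: F0 acks idx 1 -> match: F0=1 F1=0; commitIndex=1
Op 4: F1 acks idx 1 -> match: F0=1 F1=1; commitIndex=1
Op 5: F1 acks idx 1 -> match: F0=1 F1=1; commitIndex=1
Op 6: F1 acks idx 1 -> match: F0=1 F1=1; commitIndex=1
Op 7: F1 acks idx 1 -> match: F0=1 F1=1; commitIndex=1
Op 8: F1 acks idx 1 -> match: F0=1 F1=1; commitIndex=1
Op 9: F0 acks idx 1 -> match: F0=1 F1=1; commitIndex=1
Op 10: F0 acks idx 1 -> match: F0=1 F1=1; commitIndex=1
Op 11: F0 acks idx 1 -> match: F0=1 F1=1; commitIndex=1
Op 12: F0 acks idx 1 -> match: F0=1 F1=1; commitIndex=1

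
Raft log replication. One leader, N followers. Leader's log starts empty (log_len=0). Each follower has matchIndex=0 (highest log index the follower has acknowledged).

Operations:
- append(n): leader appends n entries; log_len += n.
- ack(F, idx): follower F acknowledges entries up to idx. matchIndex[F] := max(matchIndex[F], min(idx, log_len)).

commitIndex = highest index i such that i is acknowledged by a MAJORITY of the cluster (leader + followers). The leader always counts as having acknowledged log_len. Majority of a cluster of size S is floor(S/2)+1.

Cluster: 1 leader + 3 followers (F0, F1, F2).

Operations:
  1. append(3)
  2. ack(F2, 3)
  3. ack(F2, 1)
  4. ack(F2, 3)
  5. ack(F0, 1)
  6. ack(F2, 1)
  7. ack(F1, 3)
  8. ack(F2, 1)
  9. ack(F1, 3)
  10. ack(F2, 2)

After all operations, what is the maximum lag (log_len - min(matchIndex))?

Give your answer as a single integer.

Op 1: append 3 -> log_len=3
Op 2: F2 acks idx 3 -> match: F0=0 F1=0 F2=3; commitIndex=0
Op 3: F2 acks idx 1 -> match: F0=0 F1=0 F2=3; commitIndex=0
Op 4: F2 acks idx 3 -> match: F0=0 F1=0 F2=3; commitIndex=0
Op 5: F0 acks idx 1 -> match: F0=1 F1=0 F2=3; commitIndex=1
Op 6: F2 acks idx 1 -> match: F0=1 F1=0 F2=3; commitIndex=1
Op 7: F1 acks idx 3 -> match: F0=1 F1=3 F2=3; commitIndex=3
Op 8: F2 acks idx 1 -> match: F0=1 F1=3 F2=3; commitIndex=3
Op 9: F1 acks idx 3 -> match: F0=1 F1=3 F2=3; commitIndex=3
Op 10: F2 acks idx 2 -> match: F0=1 F1=3 F2=3; commitIndex=3

Answer: 2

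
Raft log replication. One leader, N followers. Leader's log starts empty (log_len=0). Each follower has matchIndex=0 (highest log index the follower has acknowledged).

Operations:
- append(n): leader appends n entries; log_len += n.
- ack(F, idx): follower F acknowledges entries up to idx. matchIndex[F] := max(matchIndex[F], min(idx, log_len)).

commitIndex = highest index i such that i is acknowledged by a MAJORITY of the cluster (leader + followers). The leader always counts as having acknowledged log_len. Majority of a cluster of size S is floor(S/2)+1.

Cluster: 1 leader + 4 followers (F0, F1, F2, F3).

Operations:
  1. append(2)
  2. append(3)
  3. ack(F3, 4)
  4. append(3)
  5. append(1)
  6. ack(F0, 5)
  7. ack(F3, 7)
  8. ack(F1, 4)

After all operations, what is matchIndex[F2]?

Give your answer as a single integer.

Op 1: append 2 -> log_len=2
Op 2: append 3 -> log_len=5
Op 3: F3 acks idx 4 -> match: F0=0 F1=0 F2=0 F3=4; commitIndex=0
Op 4: append 3 -> log_len=8
Op 5: append 1 -> log_len=9
Op 6: F0 acks idx 5 -> match: F0=5 F1=0 F2=0 F3=4; commitIndex=4
Op 7: F3 acks idx 7 -> match: F0=5 F1=0 F2=0 F3=7; commitIndex=5
Op 8: F1 acks idx 4 -> match: F0=5 F1=4 F2=0 F3=7; commitIndex=5

Answer: 0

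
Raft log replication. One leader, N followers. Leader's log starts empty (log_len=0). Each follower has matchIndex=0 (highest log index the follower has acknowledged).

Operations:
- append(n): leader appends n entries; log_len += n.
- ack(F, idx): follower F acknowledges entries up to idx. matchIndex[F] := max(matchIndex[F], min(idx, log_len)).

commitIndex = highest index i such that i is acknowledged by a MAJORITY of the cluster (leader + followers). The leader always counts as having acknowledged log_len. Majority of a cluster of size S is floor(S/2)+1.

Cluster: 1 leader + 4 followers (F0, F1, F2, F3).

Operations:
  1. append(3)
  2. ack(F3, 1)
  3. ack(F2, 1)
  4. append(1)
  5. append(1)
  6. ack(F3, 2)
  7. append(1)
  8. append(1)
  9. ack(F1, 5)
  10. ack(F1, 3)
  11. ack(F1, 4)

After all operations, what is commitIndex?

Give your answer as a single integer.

Op 1: append 3 -> log_len=3
Op 2: F3 acks idx 1 -> match: F0=0 F1=0 F2=0 F3=1; commitIndex=0
Op 3: F2 acks idx 1 -> match: F0=0 F1=0 F2=1 F3=1; commitIndex=1
Op 4: append 1 -> log_len=4
Op 5: append 1 -> log_len=5
Op 6: F3 acks idx 2 -> match: F0=0 F1=0 F2=1 F3=2; commitIndex=1
Op 7: append 1 -> log_len=6
Op 8: append 1 -> log_len=7
Op 9: F1 acks idx 5 -> match: F0=0 F1=5 F2=1 F3=2; commitIndex=2
Op 10: F1 acks idx 3 -> match: F0=0 F1=5 F2=1 F3=2; commitIndex=2
Op 11: F1 acks idx 4 -> match: F0=0 F1=5 F2=1 F3=2; commitIndex=2

Answer: 2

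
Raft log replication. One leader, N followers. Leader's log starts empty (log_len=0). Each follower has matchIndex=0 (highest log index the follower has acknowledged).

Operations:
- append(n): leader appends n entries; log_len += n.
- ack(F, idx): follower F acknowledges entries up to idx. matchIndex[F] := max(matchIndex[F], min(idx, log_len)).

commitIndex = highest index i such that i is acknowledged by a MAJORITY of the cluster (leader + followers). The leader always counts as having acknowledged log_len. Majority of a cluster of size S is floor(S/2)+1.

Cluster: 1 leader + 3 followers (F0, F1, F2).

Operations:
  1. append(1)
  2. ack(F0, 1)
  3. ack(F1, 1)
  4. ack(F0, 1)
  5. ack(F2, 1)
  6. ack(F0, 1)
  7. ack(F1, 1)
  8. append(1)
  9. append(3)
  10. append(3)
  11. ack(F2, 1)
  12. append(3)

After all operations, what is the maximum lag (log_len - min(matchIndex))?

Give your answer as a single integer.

Answer: 10

Derivation:
Op 1: append 1 -> log_len=1
Op 2: F0 acks idx 1 -> match: F0=1 F1=0 F2=0; commitIndex=0
Op 3: F1 acks idx 1 -> match: F0=1 F1=1 F2=0; commitIndex=1
Op 4: F0 acks idx 1 -> match: F0=1 F1=1 F2=0; commitIndex=1
Op 5: F2 acks idx 1 -> match: F0=1 F1=1 F2=1; commitIndex=1
Op 6: F0 acks idx 1 -> match: F0=1 F1=1 F2=1; commitIndex=1
Op 7: F1 acks idx 1 -> match: F0=1 F1=1 F2=1; commitIndex=1
Op 8: append 1 -> log_len=2
Op 9: append 3 -> log_len=5
Op 10: append 3 -> log_len=8
Op 11: F2 acks idx 1 -> match: F0=1 F1=1 F2=1; commitIndex=1
Op 12: append 3 -> log_len=11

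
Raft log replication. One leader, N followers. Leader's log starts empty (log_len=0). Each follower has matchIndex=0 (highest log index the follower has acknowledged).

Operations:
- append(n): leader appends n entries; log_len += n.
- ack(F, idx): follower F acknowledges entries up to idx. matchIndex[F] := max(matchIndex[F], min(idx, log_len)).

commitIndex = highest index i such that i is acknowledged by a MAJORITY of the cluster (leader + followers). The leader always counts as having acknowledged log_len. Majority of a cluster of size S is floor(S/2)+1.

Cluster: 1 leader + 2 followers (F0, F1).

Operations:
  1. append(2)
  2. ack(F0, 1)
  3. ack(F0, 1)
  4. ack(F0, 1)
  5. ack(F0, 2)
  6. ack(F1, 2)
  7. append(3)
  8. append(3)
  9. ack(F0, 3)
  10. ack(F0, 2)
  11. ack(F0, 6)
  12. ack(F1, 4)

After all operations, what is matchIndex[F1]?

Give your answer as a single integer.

Answer: 4

Derivation:
Op 1: append 2 -> log_len=2
Op 2: F0 acks idx 1 -> match: F0=1 F1=0; commitIndex=1
Op 3: F0 acks idx 1 -> match: F0=1 F1=0; commitIndex=1
Op 4: F0 acks idx 1 -> match: F0=1 F1=0; commitIndex=1
Op 5: F0 acks idx 2 -> match: F0=2 F1=0; commitIndex=2
Op 6: F1 acks idx 2 -> match: F0=2 F1=2; commitIndex=2
Op 7: append 3 -> log_len=5
Op 8: append 3 -> log_len=8
Op 9: F0 acks idx 3 -> match: F0=3 F1=2; commitIndex=3
Op 10: F0 acks idx 2 -> match: F0=3 F1=2; commitIndex=3
Op 11: F0 acks idx 6 -> match: F0=6 F1=2; commitIndex=6
Op 12: F1 acks idx 4 -> match: F0=6 F1=4; commitIndex=6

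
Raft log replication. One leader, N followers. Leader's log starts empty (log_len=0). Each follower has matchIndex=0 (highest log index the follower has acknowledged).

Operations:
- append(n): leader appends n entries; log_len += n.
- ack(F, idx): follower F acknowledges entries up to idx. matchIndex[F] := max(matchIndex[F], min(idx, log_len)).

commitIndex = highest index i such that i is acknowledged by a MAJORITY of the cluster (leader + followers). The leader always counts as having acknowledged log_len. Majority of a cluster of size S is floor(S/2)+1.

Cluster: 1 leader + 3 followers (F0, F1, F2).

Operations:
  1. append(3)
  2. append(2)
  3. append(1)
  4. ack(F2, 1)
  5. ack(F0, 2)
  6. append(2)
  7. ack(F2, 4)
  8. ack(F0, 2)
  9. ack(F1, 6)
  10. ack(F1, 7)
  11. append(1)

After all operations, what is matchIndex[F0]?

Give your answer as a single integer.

Answer: 2

Derivation:
Op 1: append 3 -> log_len=3
Op 2: append 2 -> log_len=5
Op 3: append 1 -> log_len=6
Op 4: F2 acks idx 1 -> match: F0=0 F1=0 F2=1; commitIndex=0
Op 5: F0 acks idx 2 -> match: F0=2 F1=0 F2=1; commitIndex=1
Op 6: append 2 -> log_len=8
Op 7: F2 acks idx 4 -> match: F0=2 F1=0 F2=4; commitIndex=2
Op 8: F0 acks idx 2 -> match: F0=2 F1=0 F2=4; commitIndex=2
Op 9: F1 acks idx 6 -> match: F0=2 F1=6 F2=4; commitIndex=4
Op 10: F1 acks idx 7 -> match: F0=2 F1=7 F2=4; commitIndex=4
Op 11: append 1 -> log_len=9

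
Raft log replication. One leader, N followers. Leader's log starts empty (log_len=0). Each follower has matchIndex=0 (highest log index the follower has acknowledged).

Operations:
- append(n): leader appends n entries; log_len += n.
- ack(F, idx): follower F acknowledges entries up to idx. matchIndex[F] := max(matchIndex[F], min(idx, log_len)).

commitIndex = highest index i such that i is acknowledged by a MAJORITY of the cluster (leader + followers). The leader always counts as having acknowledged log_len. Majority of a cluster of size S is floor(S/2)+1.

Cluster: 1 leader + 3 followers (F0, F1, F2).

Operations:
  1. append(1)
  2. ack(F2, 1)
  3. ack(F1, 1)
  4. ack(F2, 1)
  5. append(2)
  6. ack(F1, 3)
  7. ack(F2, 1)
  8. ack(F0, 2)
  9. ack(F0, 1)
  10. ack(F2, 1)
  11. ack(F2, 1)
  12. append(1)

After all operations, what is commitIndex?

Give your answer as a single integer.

Answer: 2

Derivation:
Op 1: append 1 -> log_len=1
Op 2: F2 acks idx 1 -> match: F0=0 F1=0 F2=1; commitIndex=0
Op 3: F1 acks idx 1 -> match: F0=0 F1=1 F2=1; commitIndex=1
Op 4: F2 acks idx 1 -> match: F0=0 F1=1 F2=1; commitIndex=1
Op 5: append 2 -> log_len=3
Op 6: F1 acks idx 3 -> match: F0=0 F1=3 F2=1; commitIndex=1
Op 7: F2 acks idx 1 -> match: F0=0 F1=3 F2=1; commitIndex=1
Op 8: F0 acks idx 2 -> match: F0=2 F1=3 F2=1; commitIndex=2
Op 9: F0 acks idx 1 -> match: F0=2 F1=3 F2=1; commitIndex=2
Op 10: F2 acks idx 1 -> match: F0=2 F1=3 F2=1; commitIndex=2
Op 11: F2 acks idx 1 -> match: F0=2 F1=3 F2=1; commitIndex=2
Op 12: append 1 -> log_len=4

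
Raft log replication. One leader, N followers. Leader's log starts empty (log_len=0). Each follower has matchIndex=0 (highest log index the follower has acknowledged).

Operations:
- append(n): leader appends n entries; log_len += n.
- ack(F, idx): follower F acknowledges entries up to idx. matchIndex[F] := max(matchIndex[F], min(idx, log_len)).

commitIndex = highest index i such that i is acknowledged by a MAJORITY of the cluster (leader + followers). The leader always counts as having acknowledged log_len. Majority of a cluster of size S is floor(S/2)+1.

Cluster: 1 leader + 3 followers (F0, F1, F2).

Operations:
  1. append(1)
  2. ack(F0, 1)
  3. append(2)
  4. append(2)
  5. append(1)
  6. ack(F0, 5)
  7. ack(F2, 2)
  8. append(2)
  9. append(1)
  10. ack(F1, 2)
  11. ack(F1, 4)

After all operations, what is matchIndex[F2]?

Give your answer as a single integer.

Answer: 2

Derivation:
Op 1: append 1 -> log_len=1
Op 2: F0 acks idx 1 -> match: F0=1 F1=0 F2=0; commitIndex=0
Op 3: append 2 -> log_len=3
Op 4: append 2 -> log_len=5
Op 5: append 1 -> log_len=6
Op 6: F0 acks idx 5 -> match: F0=5 F1=0 F2=0; commitIndex=0
Op 7: F2 acks idx 2 -> match: F0=5 F1=0 F2=2; commitIndex=2
Op 8: append 2 -> log_len=8
Op 9: append 1 -> log_len=9
Op 10: F1 acks idx 2 -> match: F0=5 F1=2 F2=2; commitIndex=2
Op 11: F1 acks idx 4 -> match: F0=5 F1=4 F2=2; commitIndex=4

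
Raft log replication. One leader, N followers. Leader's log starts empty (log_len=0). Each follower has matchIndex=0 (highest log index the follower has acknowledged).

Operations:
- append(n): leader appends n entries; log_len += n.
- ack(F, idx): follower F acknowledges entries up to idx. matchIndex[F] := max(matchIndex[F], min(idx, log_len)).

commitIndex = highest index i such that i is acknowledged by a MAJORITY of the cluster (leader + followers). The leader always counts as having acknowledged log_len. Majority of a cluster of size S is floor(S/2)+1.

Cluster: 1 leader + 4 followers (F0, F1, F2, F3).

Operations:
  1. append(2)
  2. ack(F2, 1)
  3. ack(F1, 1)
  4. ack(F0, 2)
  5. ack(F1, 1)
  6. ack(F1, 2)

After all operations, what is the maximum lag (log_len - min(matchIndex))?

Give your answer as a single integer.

Answer: 2

Derivation:
Op 1: append 2 -> log_len=2
Op 2: F2 acks idx 1 -> match: F0=0 F1=0 F2=1 F3=0; commitIndex=0
Op 3: F1 acks idx 1 -> match: F0=0 F1=1 F2=1 F3=0; commitIndex=1
Op 4: F0 acks idx 2 -> match: F0=2 F1=1 F2=1 F3=0; commitIndex=1
Op 5: F1 acks idx 1 -> match: F0=2 F1=1 F2=1 F3=0; commitIndex=1
Op 6: F1 acks idx 2 -> match: F0=2 F1=2 F2=1 F3=0; commitIndex=2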